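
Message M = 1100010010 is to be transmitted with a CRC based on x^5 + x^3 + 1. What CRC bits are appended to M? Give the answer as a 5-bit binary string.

Append 5 zeros: 110001001000000. Divide by 101001 (XOR where the leading bit is 1):
  pos 0: 110001 XOR 101001 = 011000
  pos 1: 110000 XOR 101001 = 011001
  pos 2: 110010 XOR 101001 = 011011
  pos 3: 110111 XOR 101001 = 011110
  pos 4: 111100 XOR 101001 = 010101
  pos 5: 101010 XOR 101001 = 000011
  pos 9: 110000 XOR 101001 = 011001
Remainder (last 5 bits) = 11001. This is the CRC / FCS.

11001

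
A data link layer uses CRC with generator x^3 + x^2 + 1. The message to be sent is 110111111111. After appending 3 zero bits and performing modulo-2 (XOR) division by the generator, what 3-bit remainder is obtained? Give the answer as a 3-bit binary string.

Append 3 zeros: 110111111111000. Divide by 1101 (XOR where the leading bit is 1):
  pos 0: 1101 XOR 1101 = 0000
  pos 4: 1111 XOR 1101 = 0010
  pos 6: 1011 XOR 1101 = 0110
  pos 7: 1101 XOR 1101 = 0000
  pos 11: 1000 XOR 1101 = 0101
Remainder (last 3 bits) = 101. This is the CRC / FCS.

101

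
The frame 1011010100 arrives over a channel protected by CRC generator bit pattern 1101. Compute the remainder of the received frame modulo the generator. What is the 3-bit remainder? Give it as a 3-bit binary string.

000

Modulo-2 division of 1011010100 by 1101:
  pos 0: 1011 XOR 1101 = 0110
  pos 1: 1100 XOR 1101 = 0001
  pos 4: 1101 XOR 1101 = 0000
Remainder = 000 (zero — the frame passes the CRC check).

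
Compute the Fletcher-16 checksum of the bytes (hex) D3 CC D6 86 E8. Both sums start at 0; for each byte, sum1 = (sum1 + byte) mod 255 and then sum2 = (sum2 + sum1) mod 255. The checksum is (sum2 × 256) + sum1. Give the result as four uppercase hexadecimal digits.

D0E6

Running sums (mod 255):
  after byte 0 (D3): sum1=211, sum2=211
  after byte 1 (CC): sum1=160, sum2=116
  after byte 2 (D6): sum1=119, sum2=235
  after byte 3 (86): sum1=253, sum2=233
  after byte 4 (E8): sum1=230, sum2=208
Checksum = sum2·256 + sum1 = 208·256 + 230 = 53478 = 0xD0E6.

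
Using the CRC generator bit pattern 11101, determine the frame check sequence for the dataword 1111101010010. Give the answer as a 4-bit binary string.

0011

Append 4 zeros: 11111010100100000. Divide by 11101 (XOR where the leading bit is 1):
  pos 0: 11111 XOR 11101 = 00010
  pos 3: 10010 XOR 11101 = 01111
  pos 4: 11111 XOR 11101 = 00010
  pos 7: 10001 XOR 11101 = 01100
  pos 8: 11000 XOR 11101 = 00101
  pos 10: 10100 XOR 11101 = 01001
  pos 11: 10010 XOR 11101 = 01111
  pos 12: 11110 XOR 11101 = 00011
Remainder (last 4 bits) = 0011. This is the CRC / FCS.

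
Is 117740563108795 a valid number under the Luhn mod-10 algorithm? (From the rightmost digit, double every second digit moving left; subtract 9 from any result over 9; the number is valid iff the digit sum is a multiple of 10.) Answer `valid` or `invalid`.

From the right, keep odd positions and double even positions (subtract 9 from any doubled value over 9):
  doubled (positions 2,4,...): 9 7 2 3 0 5 2 → sum 28
  kept (positions 1,3,...): 5 7 0 3 5 4 7 1 → sum 32
Total = 60.
60 mod 10 = 0, so the number is valid.

valid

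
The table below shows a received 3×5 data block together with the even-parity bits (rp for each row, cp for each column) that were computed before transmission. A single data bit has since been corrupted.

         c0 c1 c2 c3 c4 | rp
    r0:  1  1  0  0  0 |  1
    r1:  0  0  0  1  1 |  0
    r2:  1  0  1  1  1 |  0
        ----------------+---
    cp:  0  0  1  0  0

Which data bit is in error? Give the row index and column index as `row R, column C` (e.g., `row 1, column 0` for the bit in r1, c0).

Recompute each row's even parity and compare to rp:
  r0: data parity 0, sent rp 1 → mismatch
  r1: data parity 0, sent rp 0 → ok
  r2: data parity 0, sent rp 0 → ok
Recompute each column's even parity and compare to cp:
  c0: data parity 0, sent cp 0 → ok
  c1: data parity 1, sent cp 0 → mismatch
  c2: data parity 1, sent cp 1 → ok
  c3: data parity 0, sent cp 0 → ok
  c4: data parity 0, sent cp 0 → ok
Exactly one row (r0) and one column (c1) fail → the flipped bit is at their intersection.

row 0, column 1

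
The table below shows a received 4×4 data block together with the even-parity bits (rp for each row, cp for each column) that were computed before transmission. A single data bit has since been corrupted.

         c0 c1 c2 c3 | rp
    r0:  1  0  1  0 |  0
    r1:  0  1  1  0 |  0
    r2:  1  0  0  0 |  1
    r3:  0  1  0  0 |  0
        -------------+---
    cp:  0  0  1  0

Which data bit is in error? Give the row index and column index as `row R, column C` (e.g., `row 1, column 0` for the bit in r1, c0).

row 3, column 2

Recompute each row's even parity and compare to rp:
  r0: data parity 0, sent rp 0 → ok
  r1: data parity 0, sent rp 0 → ok
  r2: data parity 1, sent rp 1 → ok
  r3: data parity 1, sent rp 0 → mismatch
Recompute each column's even parity and compare to cp:
  c0: data parity 0, sent cp 0 → ok
  c1: data parity 0, sent cp 0 → ok
  c2: data parity 0, sent cp 1 → mismatch
  c3: data parity 0, sent cp 0 → ok
Exactly one row (r3) and one column (c2) fail → the flipped bit is at their intersection.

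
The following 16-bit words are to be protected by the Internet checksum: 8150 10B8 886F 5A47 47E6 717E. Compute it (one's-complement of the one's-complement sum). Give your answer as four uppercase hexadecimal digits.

D1DB

One's-complement addition (fold any carry out of bit 15 back into bit 0):
  0x8150 + 0x10B8 = 0x09208
  0x9208 + 0x886F = 0x11A77 → wrap carry → 0x1A78
  0x1A78 + 0x5A47 = 0x074BF
  0x74BF + 0x47E6 = 0x0BCA5
  0xBCA5 + 0x717E = 0x12E23 → wrap carry → 0x2E24
One's-complement sum = 0x2E24.
Checksum = ~0x2E24 & 0xFFFF = 0xD1DB.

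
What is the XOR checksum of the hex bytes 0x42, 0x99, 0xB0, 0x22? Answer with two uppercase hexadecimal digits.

XOR the bytes together:
  start with 0x42
  0x42 ⊕ 0x99 = 0xDB
  0xDB ⊕ 0xB0 = 0x6B
  0x6B ⊕ 0x22 = 0x49

49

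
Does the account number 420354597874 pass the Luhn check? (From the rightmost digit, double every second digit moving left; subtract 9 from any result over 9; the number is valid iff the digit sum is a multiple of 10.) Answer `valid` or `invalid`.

From the right, keep odd positions and double even positions (subtract 9 from any doubled value over 9):
  doubled (positions 2,4,...): 5 5 1 1 0 8 → sum 20
  kept (positions 1,3,...): 4 8 9 4 3 2 → sum 30
Total = 50.
50 mod 10 = 0, so the number is valid.

valid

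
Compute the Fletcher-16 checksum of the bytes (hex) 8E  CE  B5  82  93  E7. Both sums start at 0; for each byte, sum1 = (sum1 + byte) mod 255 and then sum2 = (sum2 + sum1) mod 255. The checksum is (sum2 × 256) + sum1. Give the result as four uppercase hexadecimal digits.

CE11

Running sums (mod 255):
  after byte 0 (8E): sum1=142, sum2=142
  after byte 1 (CE): sum1=93, sum2=235
  after byte 2 (B5): sum1=19, sum2=254
  after byte 3 (82): sum1=149, sum2=148
  after byte 4 (93): sum1=41, sum2=189
  after byte 5 (E7): sum1=17, sum2=206
Checksum = sum2·256 + sum1 = 206·256 + 17 = 52753 = 0xCE11.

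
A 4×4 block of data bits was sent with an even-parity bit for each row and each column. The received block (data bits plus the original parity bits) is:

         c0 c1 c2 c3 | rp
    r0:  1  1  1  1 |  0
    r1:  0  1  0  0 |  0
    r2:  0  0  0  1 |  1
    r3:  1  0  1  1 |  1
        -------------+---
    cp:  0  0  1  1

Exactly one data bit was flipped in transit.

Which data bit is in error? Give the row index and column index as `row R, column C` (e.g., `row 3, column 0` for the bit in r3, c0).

row 1, column 2

Recompute each row's even parity and compare to rp:
  r0: data parity 0, sent rp 0 → ok
  r1: data parity 1, sent rp 0 → mismatch
  r2: data parity 1, sent rp 1 → ok
  r3: data parity 1, sent rp 1 → ok
Recompute each column's even parity and compare to cp:
  c0: data parity 0, sent cp 0 → ok
  c1: data parity 0, sent cp 0 → ok
  c2: data parity 0, sent cp 1 → mismatch
  c3: data parity 1, sent cp 1 → ok
Exactly one row (r1) and one column (c2) fail → the flipped bit is at their intersection.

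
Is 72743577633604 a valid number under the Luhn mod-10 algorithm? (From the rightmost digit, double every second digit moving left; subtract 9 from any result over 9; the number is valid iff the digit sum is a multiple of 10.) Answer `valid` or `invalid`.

From the right, keep odd positions and double even positions (subtract 9 from any doubled value over 9):
  doubled (positions 2,4,...): 0 6 3 5 6 5 5 → sum 30
  kept (positions 1,3,...): 4 6 3 7 5 4 2 → sum 31
Total = 61.
61 mod 10 = 1, so the number is invalid.

invalid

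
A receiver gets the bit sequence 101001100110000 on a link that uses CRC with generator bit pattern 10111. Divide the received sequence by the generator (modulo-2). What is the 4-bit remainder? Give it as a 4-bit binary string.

0000

Modulo-2 division of 101001100110000 by 10111:
  pos 0: 10100 XOR 10111 = 00011
  pos 3: 11110 XOR 10111 = 01001
  pos 4: 10010 XOR 10111 = 00101
  pos 6: 10111 XOR 10111 = 00000
Remainder = 0000 (zero — the frame passes the CRC check).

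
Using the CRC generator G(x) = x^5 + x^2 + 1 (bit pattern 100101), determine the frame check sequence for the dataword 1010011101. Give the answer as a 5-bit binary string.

Append 5 zeros: 101001110100000. Divide by 100101 (XOR where the leading bit is 1):
  pos 0: 101001 XOR 100101 = 001100
  pos 2: 110011 XOR 100101 = 010110
  pos 3: 101100 XOR 100101 = 001001
  pos 5: 100110 XOR 100101 = 000011
  pos 9: 110000 XOR 100101 = 010101
Remainder (last 5 bits) = 10101. This is the CRC / FCS.

10101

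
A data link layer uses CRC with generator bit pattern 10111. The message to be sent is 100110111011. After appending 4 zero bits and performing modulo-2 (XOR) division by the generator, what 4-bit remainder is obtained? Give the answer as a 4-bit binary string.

Append 4 zeros: 1001101110110000. Divide by 10111 (XOR where the leading bit is 1):
  pos 0: 10011 XOR 10111 = 00100
  pos 2: 10001 XOR 10111 = 00110
  pos 4: 11011 XOR 10111 = 01100
  pos 5: 11000 XOR 10111 = 01111
  pos 6: 11111 XOR 10111 = 01000
  pos 7: 10001 XOR 10111 = 00110
  pos 9: 11000 XOR 10111 = 01111
  pos 10: 11110 XOR 10111 = 01001
  pos 11: 10010 XOR 10111 = 00101
Remainder (last 4 bits) = 0101. This is the CRC / FCS.

0101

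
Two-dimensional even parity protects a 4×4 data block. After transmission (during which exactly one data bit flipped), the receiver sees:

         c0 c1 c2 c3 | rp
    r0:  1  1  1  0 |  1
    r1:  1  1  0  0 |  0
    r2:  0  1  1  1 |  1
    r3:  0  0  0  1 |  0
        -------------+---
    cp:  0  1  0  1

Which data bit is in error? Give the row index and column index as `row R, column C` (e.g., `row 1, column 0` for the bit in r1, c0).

row 3, column 3

Recompute each row's even parity and compare to rp:
  r0: data parity 1, sent rp 1 → ok
  r1: data parity 0, sent rp 0 → ok
  r2: data parity 1, sent rp 1 → ok
  r3: data parity 1, sent rp 0 → mismatch
Recompute each column's even parity and compare to cp:
  c0: data parity 0, sent cp 0 → ok
  c1: data parity 1, sent cp 1 → ok
  c2: data parity 0, sent cp 0 → ok
  c3: data parity 0, sent cp 1 → mismatch
Exactly one row (r3) and one column (c3) fail → the flipped bit is at their intersection.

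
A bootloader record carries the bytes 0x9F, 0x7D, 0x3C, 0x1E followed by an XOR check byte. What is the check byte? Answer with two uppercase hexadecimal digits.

XOR the bytes together:
  start with 0x9F
  0x9F ⊕ 0x7D = 0xE2
  0xE2 ⊕ 0x3C = 0xDE
  0xDE ⊕ 0x1E = 0xC0

C0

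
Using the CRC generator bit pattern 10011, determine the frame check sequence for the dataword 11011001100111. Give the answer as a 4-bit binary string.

Append 4 zeros: 110110011001110000. Divide by 10011 (XOR where the leading bit is 1):
  pos 0: 11011 XOR 10011 = 01000
  pos 1: 10000 XOR 10011 = 00011
  pos 4: 11011 XOR 10011 = 01000
  pos 5: 10000 XOR 10011 = 00011
  pos 8: 11011 XOR 10011 = 01000
  pos 9: 10001 XOR 10011 = 00010
  pos 12: 10000 XOR 10011 = 00011
Remainder (last 4 bits) = 0110. This is the CRC / FCS.

0110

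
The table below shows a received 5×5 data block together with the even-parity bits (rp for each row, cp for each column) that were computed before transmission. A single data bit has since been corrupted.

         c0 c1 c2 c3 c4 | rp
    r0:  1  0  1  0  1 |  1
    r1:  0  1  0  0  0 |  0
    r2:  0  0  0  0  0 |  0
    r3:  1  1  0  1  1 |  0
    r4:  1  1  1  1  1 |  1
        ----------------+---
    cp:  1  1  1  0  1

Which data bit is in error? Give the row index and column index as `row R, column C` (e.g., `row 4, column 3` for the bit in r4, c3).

row 1, column 2

Recompute each row's even parity and compare to rp:
  r0: data parity 1, sent rp 1 → ok
  r1: data parity 1, sent rp 0 → mismatch
  r2: data parity 0, sent rp 0 → ok
  r3: data parity 0, sent rp 0 → ok
  r4: data parity 1, sent rp 1 → ok
Recompute each column's even parity and compare to cp:
  c0: data parity 1, sent cp 1 → ok
  c1: data parity 1, sent cp 1 → ok
  c2: data parity 0, sent cp 1 → mismatch
  c3: data parity 0, sent cp 0 → ok
  c4: data parity 1, sent cp 1 → ok
Exactly one row (r1) and one column (c2) fail → the flipped bit is at their intersection.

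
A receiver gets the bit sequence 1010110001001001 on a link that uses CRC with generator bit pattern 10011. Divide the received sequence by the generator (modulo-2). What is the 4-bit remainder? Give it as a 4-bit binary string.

Modulo-2 division of 1010110001001001 by 10011:
  pos 0: 10101 XOR 10011 = 00110
  pos 2: 11010 XOR 10011 = 01001
  pos 3: 10010 XOR 10011 = 00001
  pos 7: 10100 XOR 10011 = 00111
  pos 9: 11110 XOR 10011 = 01101
  pos 10: 11010 XOR 10011 = 01001
  pos 11: 10011 XOR 10011 = 00000
Remainder = 0000 (zero — the frame passes the CRC check).

0000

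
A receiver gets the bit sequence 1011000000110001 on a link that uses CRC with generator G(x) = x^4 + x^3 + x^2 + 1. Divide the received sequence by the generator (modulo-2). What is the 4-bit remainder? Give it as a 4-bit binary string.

Modulo-2 division of 1011000000110001 by 11101:
  pos 0: 10110 XOR 11101 = 01011
  pos 1: 10110 XOR 11101 = 01011
  pos 2: 10110 XOR 11101 = 01011
  pos 3: 10110 XOR 11101 = 01011
  pos 4: 10110 XOR 11101 = 01011
  pos 5: 10110 XOR 11101 = 01011
  pos 6: 10111 XOR 11101 = 01010
  pos 7: 10101 XOR 11101 = 01000
  pos 8: 10000 XOR 11101 = 01101
  pos 9: 11010 XOR 11101 = 00111
  pos 11: 11101 XOR 11101 = 00000
Remainder = 0000 (zero — the frame passes the CRC check).

0000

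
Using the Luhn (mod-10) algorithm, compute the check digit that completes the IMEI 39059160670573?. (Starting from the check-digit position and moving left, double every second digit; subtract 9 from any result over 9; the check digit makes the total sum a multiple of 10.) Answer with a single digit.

5

Partial digits right→left: 3 7 5 0 7 6 0 6 1 9 5 0 9 3
Double every second digit counting from the check-digit position (so the 1st, 3rd, 5th, ... of the partial from the right).
  doubled (with −9 where >9): 6 1 5 0 2 1 9 → sum 24
  kept as-is: 7 0 6 6 9 0 3 → sum 31
Total = 24 + 31 = 55.
Check digit = (10 − (55 mod 10)) mod 10 = 5.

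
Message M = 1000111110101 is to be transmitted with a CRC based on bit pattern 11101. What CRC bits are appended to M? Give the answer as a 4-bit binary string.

0011

Append 4 zeros: 10001111101010000. Divide by 11101 (XOR where the leading bit is 1):
  pos 0: 10001 XOR 11101 = 01100
  pos 1: 11001 XOR 11101 = 00100
  pos 3: 10011 XOR 11101 = 01110
  pos 4: 11101 XOR 11101 = 00000
  pos 10: 10100 XOR 11101 = 01001
  pos 11: 10010 XOR 11101 = 01111
  pos 12: 11110 XOR 11101 = 00011
Remainder (last 4 bits) = 0011. This is the CRC / FCS.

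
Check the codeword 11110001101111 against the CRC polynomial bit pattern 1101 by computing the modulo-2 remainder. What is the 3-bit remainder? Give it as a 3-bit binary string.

000

Modulo-2 division of 11110001101111 by 1101:
  pos 0: 1111 XOR 1101 = 0010
  pos 2: 1000 XOR 1101 = 0101
  pos 3: 1010 XOR 1101 = 0111
  pos 4: 1111 XOR 1101 = 0010
  pos 6: 1010 XOR 1101 = 0111
  pos 7: 1111 XOR 1101 = 0010
  pos 9: 1011 XOR 1101 = 0110
  pos 10: 1101 XOR 1101 = 0000
Remainder = 000 (zero — the frame passes the CRC check).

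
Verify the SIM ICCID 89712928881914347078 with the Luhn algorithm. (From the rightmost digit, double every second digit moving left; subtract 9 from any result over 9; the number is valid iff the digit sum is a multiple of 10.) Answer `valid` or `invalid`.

From the right, keep odd positions and double even positions (subtract 9 from any doubled value over 9):
  doubled (positions 2,4,...): 5 5 6 2 2 7 4 4 5 7 → sum 47
  kept (positions 1,3,...): 8 0 4 4 9 8 8 9 1 9 → sum 60
Total = 107.
107 mod 10 = 7, so the number is invalid.

invalid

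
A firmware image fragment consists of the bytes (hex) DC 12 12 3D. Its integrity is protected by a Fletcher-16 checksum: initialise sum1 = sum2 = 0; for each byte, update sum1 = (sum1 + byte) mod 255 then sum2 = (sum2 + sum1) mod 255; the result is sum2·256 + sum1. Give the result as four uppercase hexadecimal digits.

Running sums (mod 255):
  after byte 0 (DC): sum1=220, sum2=220
  after byte 1 (12): sum1=238, sum2=203
  after byte 2 (12): sum1=1, sum2=204
  after byte 3 (3D): sum1=62, sum2=11
Checksum = sum2·256 + sum1 = 11·256 + 62 = 2878 = 0x0B3E.

0B3E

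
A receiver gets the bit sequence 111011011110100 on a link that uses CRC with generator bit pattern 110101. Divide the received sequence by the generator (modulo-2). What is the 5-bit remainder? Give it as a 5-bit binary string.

00000

Modulo-2 division of 111011011110100 by 110101:
  pos 0: 111011 XOR 110101 = 001110
  pos 2: 111001 XOR 110101 = 001100
  pos 4: 110011 XOR 110101 = 000110
  pos 7: 110101 XOR 110101 = 000000
Remainder = 00000 (zero — the frame passes the CRC check).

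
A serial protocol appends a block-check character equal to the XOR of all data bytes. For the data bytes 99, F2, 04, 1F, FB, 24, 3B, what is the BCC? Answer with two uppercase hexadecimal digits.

94

XOR the bytes together:
  start with 0x99
  0x99 ⊕ 0xF2 = 0x6B
  0x6B ⊕ 0x04 = 0x6F
  0x6F ⊕ 0x1F = 0x70
  0x70 ⊕ 0xFB = 0x8B
  0x8B ⊕ 0x24 = 0xAF
  0xAF ⊕ 0x3B = 0x94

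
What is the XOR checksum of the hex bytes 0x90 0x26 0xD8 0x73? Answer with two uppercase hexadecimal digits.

XOR the bytes together:
  start with 0x90
  0x90 ⊕ 0x26 = 0xB6
  0xB6 ⊕ 0xD8 = 0x6E
  0x6E ⊕ 0x73 = 0x1D

1D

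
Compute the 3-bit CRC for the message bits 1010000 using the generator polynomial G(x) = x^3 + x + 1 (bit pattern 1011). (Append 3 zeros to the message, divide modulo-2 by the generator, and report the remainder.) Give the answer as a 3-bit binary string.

Append 3 zeros: 1010000000. Divide by 1011 (XOR where the leading bit is 1):
  pos 0: 1010 XOR 1011 = 0001
  pos 3: 1000 XOR 1011 = 0011
  pos 5: 1100 XOR 1011 = 0111
  pos 6: 1110 XOR 1011 = 0101
Remainder (last 3 bits) = 101. This is the CRC / FCS.

101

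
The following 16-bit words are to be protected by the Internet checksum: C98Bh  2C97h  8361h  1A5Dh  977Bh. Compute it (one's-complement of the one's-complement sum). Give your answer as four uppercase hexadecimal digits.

D4A2

One's-complement addition (fold any carry out of bit 15 back into bit 0):
  0xC98B + 0x2C97 = 0x0F622
  0xF622 + 0x8361 = 0x17983 → wrap carry → 0x7984
  0x7984 + 0x1A5D = 0x093E1
  0x93E1 + 0x977B = 0x12B5C → wrap carry → 0x2B5D
One's-complement sum = 0x2B5D.
Checksum = ~0x2B5D & 0xFFFF = 0xD4A2.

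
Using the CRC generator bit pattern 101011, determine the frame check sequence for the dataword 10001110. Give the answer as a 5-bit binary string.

Append 5 zeros: 1000111000000. Divide by 101011 (XOR where the leading bit is 1):
  pos 0: 100011 XOR 101011 = 001000
  pos 2: 100010 XOR 101011 = 001001
  pos 4: 100100 XOR 101011 = 001111
  pos 6: 111100 XOR 101011 = 010111
  pos 7: 101110 XOR 101011 = 000101
Remainder (last 5 bits) = 00101. This is the CRC / FCS.

00101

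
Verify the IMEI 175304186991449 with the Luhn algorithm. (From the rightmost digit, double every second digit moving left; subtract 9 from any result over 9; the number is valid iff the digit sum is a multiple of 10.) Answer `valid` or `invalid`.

valid

From the right, keep odd positions and double even positions (subtract 9 from any doubled value over 9):
  doubled (positions 2,4,...): 8 2 9 7 8 6 5 → sum 45
  kept (positions 1,3,...): 9 4 9 6 1 0 5 1 → sum 35
Total = 80.
80 mod 10 = 0, so the number is valid.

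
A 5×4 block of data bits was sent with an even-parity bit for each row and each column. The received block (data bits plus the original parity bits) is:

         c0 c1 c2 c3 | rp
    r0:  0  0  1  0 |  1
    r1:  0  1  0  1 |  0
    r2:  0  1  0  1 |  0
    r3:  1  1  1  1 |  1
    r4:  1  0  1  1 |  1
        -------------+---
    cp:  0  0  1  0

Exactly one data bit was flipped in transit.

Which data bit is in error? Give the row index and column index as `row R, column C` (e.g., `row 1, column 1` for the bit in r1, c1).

Recompute each row's even parity and compare to rp:
  r0: data parity 1, sent rp 1 → ok
  r1: data parity 0, sent rp 0 → ok
  r2: data parity 0, sent rp 0 → ok
  r3: data parity 0, sent rp 1 → mismatch
  r4: data parity 1, sent rp 1 → ok
Recompute each column's even parity and compare to cp:
  c0: data parity 0, sent cp 0 → ok
  c1: data parity 1, sent cp 0 → mismatch
  c2: data parity 1, sent cp 1 → ok
  c3: data parity 0, sent cp 0 → ok
Exactly one row (r3) and one column (c1) fail → the flipped bit is at their intersection.

row 3, column 1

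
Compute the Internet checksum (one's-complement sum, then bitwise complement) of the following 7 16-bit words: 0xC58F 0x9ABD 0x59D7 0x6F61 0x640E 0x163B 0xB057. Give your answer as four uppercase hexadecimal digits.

One's-complement addition (fold any carry out of bit 15 back into bit 0):
  0xC58F + 0x9ABD = 0x1604C → wrap carry → 0x604D
  0x604D + 0x59D7 = 0x0BA24
  0xBA24 + 0x6F61 = 0x12985 → wrap carry → 0x2986
  0x2986 + 0x640E = 0x08D94
  0x8D94 + 0x163B = 0x0A3CF
  0xA3CF + 0xB057 = 0x15426 → wrap carry → 0x5427
One's-complement sum = 0x5427.
Checksum = ~0x5427 & 0xFFFF = 0xABD8.

ABD8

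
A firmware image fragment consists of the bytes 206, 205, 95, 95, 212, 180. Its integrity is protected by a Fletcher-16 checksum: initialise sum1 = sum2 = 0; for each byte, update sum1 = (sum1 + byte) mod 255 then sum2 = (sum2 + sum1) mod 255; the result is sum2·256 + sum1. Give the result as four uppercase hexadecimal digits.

D7E4

Running sums (mod 255):
  after byte 0 (206): sum1=206, sum2=206
  after byte 1 (205): sum1=156, sum2=107
  after byte 2 (95): sum1=251, sum2=103
  after byte 3 (95): sum1=91, sum2=194
  after byte 4 (212): sum1=48, sum2=242
  after byte 5 (180): sum1=228, sum2=215
Checksum = sum2·256 + sum1 = 215·256 + 228 = 55268 = 0xD7E4.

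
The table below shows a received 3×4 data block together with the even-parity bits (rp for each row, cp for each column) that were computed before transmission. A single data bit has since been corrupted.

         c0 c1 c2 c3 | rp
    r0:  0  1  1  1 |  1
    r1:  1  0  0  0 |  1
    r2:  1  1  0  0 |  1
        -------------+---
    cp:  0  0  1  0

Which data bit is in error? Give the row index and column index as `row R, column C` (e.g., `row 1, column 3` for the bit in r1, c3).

row 2, column 3

Recompute each row's even parity and compare to rp:
  r0: data parity 1, sent rp 1 → ok
  r1: data parity 1, sent rp 1 → ok
  r2: data parity 0, sent rp 1 → mismatch
Recompute each column's even parity and compare to cp:
  c0: data parity 0, sent cp 0 → ok
  c1: data parity 0, sent cp 0 → ok
  c2: data parity 1, sent cp 1 → ok
  c3: data parity 1, sent cp 0 → mismatch
Exactly one row (r2) and one column (c3) fail → the flipped bit is at their intersection.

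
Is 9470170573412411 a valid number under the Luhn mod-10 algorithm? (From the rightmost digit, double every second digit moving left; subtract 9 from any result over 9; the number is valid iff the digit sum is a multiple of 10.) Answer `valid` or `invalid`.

From the right, keep odd positions and double even positions (subtract 9 from any doubled value over 9):
  doubled (positions 2,4,...): 2 4 8 5 0 2 5 9 → sum 35
  kept (positions 1,3,...): 1 4 1 3 5 7 0 4 → sum 25
Total = 60.
60 mod 10 = 0, so the number is valid.

valid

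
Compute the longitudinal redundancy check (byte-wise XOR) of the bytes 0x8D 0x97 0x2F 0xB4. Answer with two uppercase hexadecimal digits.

81

XOR the bytes together:
  start with 0x8D
  0x8D ⊕ 0x97 = 0x1A
  0x1A ⊕ 0x2F = 0x35
  0x35 ⊕ 0xB4 = 0x81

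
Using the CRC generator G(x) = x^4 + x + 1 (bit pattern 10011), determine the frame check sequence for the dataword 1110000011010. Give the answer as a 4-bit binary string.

Append 4 zeros: 11100000110100000. Divide by 10011 (XOR where the leading bit is 1):
  pos 0: 11100 XOR 10011 = 01111
  pos 1: 11110 XOR 10011 = 01101
  pos 2: 11010 XOR 10011 = 01001
  pos 3: 10010 XOR 10011 = 00001
  pos 7: 11101 XOR 10011 = 01110
  pos 8: 11100 XOR 10011 = 01111
  pos 9: 11110 XOR 10011 = 01101
  pos 10: 11010 XOR 10011 = 01001
  pos 11: 10010 XOR 10011 = 00001
Remainder (last 4 bits) = 0010. This is the CRC / FCS.

0010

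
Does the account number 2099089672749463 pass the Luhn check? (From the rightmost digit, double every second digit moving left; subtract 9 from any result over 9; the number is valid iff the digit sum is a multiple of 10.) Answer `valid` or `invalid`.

From the right, keep odd positions and double even positions (subtract 9 from any doubled value over 9):
  doubled (positions 2,4,...): 3 9 5 5 9 0 9 4 → sum 44
  kept (positions 1,3,...): 3 4 4 2 6 8 9 0 → sum 36
Total = 80.
80 mod 10 = 0, so the number is valid.

valid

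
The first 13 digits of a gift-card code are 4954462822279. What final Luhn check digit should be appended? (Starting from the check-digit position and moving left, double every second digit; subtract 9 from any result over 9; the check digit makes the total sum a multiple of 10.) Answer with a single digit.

6

Partial digits right→left: 9 7 2 2 2 8 2 6 4 4 5 9 4
Double every second digit counting from the check-digit position (so the 1st, 3rd, 5th, ... of the partial from the right).
  doubled (with −9 where >9): 9 4 4 4 8 1 8 → sum 38
  kept as-is: 7 2 8 6 4 9 → sum 36
Total = 38 + 36 = 74.
Check digit = (10 − (74 mod 10)) mod 10 = 6.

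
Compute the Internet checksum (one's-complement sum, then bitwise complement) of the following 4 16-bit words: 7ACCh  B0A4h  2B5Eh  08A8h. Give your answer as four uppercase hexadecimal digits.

One's-complement addition (fold any carry out of bit 15 back into bit 0):
  0x7ACC + 0xB0A4 = 0x12B70 → wrap carry → 0x2B71
  0x2B71 + 0x2B5E = 0x056CF
  0x56CF + 0x08A8 = 0x05F77
One's-complement sum = 0x5F77.
Checksum = ~0x5F77 & 0xFFFF = 0xA088.

A088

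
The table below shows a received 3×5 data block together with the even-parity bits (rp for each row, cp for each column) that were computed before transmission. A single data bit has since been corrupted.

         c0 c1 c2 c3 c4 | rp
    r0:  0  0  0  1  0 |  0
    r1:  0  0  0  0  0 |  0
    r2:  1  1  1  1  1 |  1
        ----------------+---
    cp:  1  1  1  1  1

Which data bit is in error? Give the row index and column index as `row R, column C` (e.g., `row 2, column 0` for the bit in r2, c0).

Recompute each row's even parity and compare to rp:
  r0: data parity 1, sent rp 0 → mismatch
  r1: data parity 0, sent rp 0 → ok
  r2: data parity 1, sent rp 1 → ok
Recompute each column's even parity and compare to cp:
  c0: data parity 1, sent cp 1 → ok
  c1: data parity 1, sent cp 1 → ok
  c2: data parity 1, sent cp 1 → ok
  c3: data parity 0, sent cp 1 → mismatch
  c4: data parity 1, sent cp 1 → ok
Exactly one row (r0) and one column (c3) fail → the flipped bit is at their intersection.

row 0, column 3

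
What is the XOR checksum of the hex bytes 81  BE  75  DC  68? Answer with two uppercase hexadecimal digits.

FE

XOR the bytes together:
  start with 0x81
  0x81 ⊕ 0xBE = 0x3F
  0x3F ⊕ 0x75 = 0x4A
  0x4A ⊕ 0xDC = 0x96
  0x96 ⊕ 0x68 = 0xFE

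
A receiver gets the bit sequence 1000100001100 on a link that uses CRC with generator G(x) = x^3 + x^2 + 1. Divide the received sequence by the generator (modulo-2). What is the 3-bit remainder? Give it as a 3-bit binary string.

Modulo-2 division of 1000100001100 by 1101:
  pos 0: 1000 XOR 1101 = 0101
  pos 1: 1011 XOR 1101 = 0110
  pos 2: 1100 XOR 1101 = 0001
  pos 5: 1000 XOR 1101 = 0101
  pos 6: 1011 XOR 1101 = 0110
  pos 7: 1101 XOR 1101 = 0000
Remainder = 000 (zero — the frame passes the CRC check).

000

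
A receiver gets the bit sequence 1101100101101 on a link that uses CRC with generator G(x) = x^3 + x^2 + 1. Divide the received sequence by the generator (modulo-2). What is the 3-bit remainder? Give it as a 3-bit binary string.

Modulo-2 division of 1101100101101 by 1101:
  pos 0: 1101 XOR 1101 = 0000
  pos 4: 1001 XOR 1101 = 0100
  pos 5: 1000 XOR 1101 = 0101
  pos 6: 1011 XOR 1101 = 0110
  pos 7: 1101 XOR 1101 = 0000
Remainder = 001 (nonzero — an error is detected).

001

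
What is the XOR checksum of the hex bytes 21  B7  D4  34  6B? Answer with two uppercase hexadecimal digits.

1D

XOR the bytes together:
  start with 0x21
  0x21 ⊕ 0xB7 = 0x96
  0x96 ⊕ 0xD4 = 0x42
  0x42 ⊕ 0x34 = 0x76
  0x76 ⊕ 0x6B = 0x1D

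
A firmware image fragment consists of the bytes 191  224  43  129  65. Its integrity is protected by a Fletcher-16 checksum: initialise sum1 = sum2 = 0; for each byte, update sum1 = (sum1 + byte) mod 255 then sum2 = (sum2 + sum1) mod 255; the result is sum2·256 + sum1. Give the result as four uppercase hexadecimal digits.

088E

Running sums (mod 255):
  after byte 0 (191): sum1=191, sum2=191
  after byte 1 (224): sum1=160, sum2=96
  after byte 2 (43): sum1=203, sum2=44
  after byte 3 (129): sum1=77, sum2=121
  after byte 4 (65): sum1=142, sum2=8
Checksum = sum2·256 + sum1 = 8·256 + 142 = 2190 = 0x088E.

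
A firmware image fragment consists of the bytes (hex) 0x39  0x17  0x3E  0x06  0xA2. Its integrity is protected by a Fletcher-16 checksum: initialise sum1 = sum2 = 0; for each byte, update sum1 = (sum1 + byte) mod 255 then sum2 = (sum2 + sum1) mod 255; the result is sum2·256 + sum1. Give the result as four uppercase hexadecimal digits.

Running sums (mod 255):
  after byte 0 (0x39): sum1=57, sum2=57
  after byte 1 (0x17): sum1=80, sum2=137
  after byte 2 (0x3E): sum1=142, sum2=24
  after byte 3 (0x06): sum1=148, sum2=172
  after byte 4 (0xA2): sum1=55, sum2=227
Checksum = sum2·256 + sum1 = 227·256 + 55 = 58167 = 0xE337.

E337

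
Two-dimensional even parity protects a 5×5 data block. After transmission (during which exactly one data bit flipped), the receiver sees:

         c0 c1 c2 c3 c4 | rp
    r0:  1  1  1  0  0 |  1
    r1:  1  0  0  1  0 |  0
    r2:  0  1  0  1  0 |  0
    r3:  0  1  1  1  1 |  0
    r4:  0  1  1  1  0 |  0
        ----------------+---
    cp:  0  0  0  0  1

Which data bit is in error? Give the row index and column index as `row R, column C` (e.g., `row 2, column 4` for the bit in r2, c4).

row 4, column 2

Recompute each row's even parity and compare to rp:
  r0: data parity 1, sent rp 1 → ok
  r1: data parity 0, sent rp 0 → ok
  r2: data parity 0, sent rp 0 → ok
  r3: data parity 0, sent rp 0 → ok
  r4: data parity 1, sent rp 0 → mismatch
Recompute each column's even parity and compare to cp:
  c0: data parity 0, sent cp 0 → ok
  c1: data parity 0, sent cp 0 → ok
  c2: data parity 1, sent cp 0 → mismatch
  c3: data parity 0, sent cp 0 → ok
  c4: data parity 1, sent cp 1 → ok
Exactly one row (r4) and one column (c2) fail → the flipped bit is at their intersection.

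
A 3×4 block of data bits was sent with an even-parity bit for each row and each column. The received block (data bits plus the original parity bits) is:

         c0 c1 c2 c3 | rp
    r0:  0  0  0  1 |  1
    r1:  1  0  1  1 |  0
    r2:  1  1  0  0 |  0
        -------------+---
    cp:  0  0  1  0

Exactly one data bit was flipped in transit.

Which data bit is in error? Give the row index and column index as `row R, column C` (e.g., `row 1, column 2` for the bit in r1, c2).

Recompute each row's even parity and compare to rp:
  r0: data parity 1, sent rp 1 → ok
  r1: data parity 1, sent rp 0 → mismatch
  r2: data parity 0, sent rp 0 → ok
Recompute each column's even parity and compare to cp:
  c0: data parity 0, sent cp 0 → ok
  c1: data parity 1, sent cp 0 → mismatch
  c2: data parity 1, sent cp 1 → ok
  c3: data parity 0, sent cp 0 → ok
Exactly one row (r1) and one column (c1) fail → the flipped bit is at their intersection.

row 1, column 1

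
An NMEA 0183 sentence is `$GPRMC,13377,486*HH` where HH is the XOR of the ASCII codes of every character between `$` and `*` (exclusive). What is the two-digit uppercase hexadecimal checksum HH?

XOR the ASCII codes of the payload characters:
  'G' = 0x47 → acc = 0x47
  'P' = 0x50 → acc = 0x17
  'R' = 0x52 → acc = 0x45
  'M' = 0x4D → acc = 0x08
  'C' = 0x43 → acc = 0x4B
  ',' = 0x2C → acc = 0x67
  '1' = 0x31 → acc = 0x56
  '3' = 0x33 → acc = 0x65
  '3' = 0x33 → acc = 0x56
  '7' = 0x37 → acc = 0x61
  '7' = 0x37 → acc = 0x56
  ',' = 0x2C → acc = 0x7A
  '4' = 0x34 → acc = 0x4E
  '8' = 0x38 → acc = 0x76
  '6' = 0x36 → acc = 0x40
Checksum = 0x40.

40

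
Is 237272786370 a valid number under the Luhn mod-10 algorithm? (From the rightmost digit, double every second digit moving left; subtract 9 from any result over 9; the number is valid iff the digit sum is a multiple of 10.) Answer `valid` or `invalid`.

invalid

From the right, keep odd positions and double even positions (subtract 9 from any doubled value over 9):
  doubled (positions 2,4,...): 5 3 5 5 5 4 → sum 27
  kept (positions 1,3,...): 0 3 8 2 2 3 → sum 18
Total = 45.
45 mod 10 = 5, so the number is invalid.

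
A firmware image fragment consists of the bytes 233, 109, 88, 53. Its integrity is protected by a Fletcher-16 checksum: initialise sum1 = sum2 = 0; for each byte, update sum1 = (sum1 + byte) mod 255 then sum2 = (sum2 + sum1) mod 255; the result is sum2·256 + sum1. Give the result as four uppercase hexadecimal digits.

Running sums (mod 255):
  after byte 0 (233): sum1=233, sum2=233
  after byte 1 (109): sum1=87, sum2=65
  after byte 2 (88): sum1=175, sum2=240
  after byte 3 (53): sum1=228, sum2=213
Checksum = sum2·256 + sum1 = 213·256 + 228 = 54756 = 0xD5E4.

D5E4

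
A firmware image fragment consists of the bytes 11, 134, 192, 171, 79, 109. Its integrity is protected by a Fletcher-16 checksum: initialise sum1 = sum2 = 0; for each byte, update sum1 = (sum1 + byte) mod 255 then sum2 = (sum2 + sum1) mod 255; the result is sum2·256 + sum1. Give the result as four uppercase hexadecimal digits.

F4BA

Running sums (mod 255):
  after byte 0 (11): sum1=11, sum2=11
  after byte 1 (134): sum1=145, sum2=156
  after byte 2 (192): sum1=82, sum2=238
  after byte 3 (171): sum1=253, sum2=236
  after byte 4 (79): sum1=77, sum2=58
  after byte 5 (109): sum1=186, sum2=244
Checksum = sum2·256 + sum1 = 244·256 + 186 = 62650 = 0xF4BA.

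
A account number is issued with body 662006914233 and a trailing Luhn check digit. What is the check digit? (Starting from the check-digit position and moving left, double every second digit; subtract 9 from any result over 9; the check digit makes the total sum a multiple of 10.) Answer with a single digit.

Partial digits right→left: 3 3 2 4 1 9 6 0 0 2 6 6
Double every second digit counting from the check-digit position (so the 1st, 3rd, 5th, ... of the partial from the right).
  doubled (with −9 where >9): 6 4 2 3 0 3 → sum 18
  kept as-is: 3 4 9 0 2 6 → sum 24
Total = 18 + 24 = 42.
Check digit = (10 − (42 mod 10)) mod 10 = 8.

8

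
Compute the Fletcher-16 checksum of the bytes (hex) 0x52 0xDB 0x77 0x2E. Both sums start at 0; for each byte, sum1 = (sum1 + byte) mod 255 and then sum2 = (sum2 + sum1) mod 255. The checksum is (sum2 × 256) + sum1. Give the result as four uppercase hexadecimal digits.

Running sums (mod 255):
  after byte 0 (0x52): sum1=82, sum2=82
  after byte 1 (0xDB): sum1=46, sum2=128
  after byte 2 (0x77): sum1=165, sum2=38
  after byte 3 (0x2E): sum1=211, sum2=249
Checksum = sum2·256 + sum1 = 249·256 + 211 = 63955 = 0xF9D3.

F9D3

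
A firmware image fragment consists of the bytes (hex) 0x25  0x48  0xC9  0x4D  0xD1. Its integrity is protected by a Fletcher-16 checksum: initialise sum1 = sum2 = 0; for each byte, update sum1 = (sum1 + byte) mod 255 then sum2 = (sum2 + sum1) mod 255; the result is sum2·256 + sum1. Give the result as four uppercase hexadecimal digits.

Running sums (mod 255):
  after byte 0 (0x25): sum1=37, sum2=37
  after byte 1 (0x48): sum1=109, sum2=146
  after byte 2 (0xC9): sum1=55, sum2=201
  after byte 3 (0x4D): sum1=132, sum2=78
  after byte 4 (0xD1): sum1=86, sum2=164
Checksum = sum2·256 + sum1 = 164·256 + 86 = 42070 = 0xA456.

A456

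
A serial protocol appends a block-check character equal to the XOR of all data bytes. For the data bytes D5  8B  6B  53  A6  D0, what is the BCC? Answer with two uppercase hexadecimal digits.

10

XOR the bytes together:
  start with 0xD5
  0xD5 ⊕ 0x8B = 0x5E
  0x5E ⊕ 0x6B = 0x35
  0x35 ⊕ 0x53 = 0x66
  0x66 ⊕ 0xA6 = 0xC0
  0xC0 ⊕ 0xD0 = 0x10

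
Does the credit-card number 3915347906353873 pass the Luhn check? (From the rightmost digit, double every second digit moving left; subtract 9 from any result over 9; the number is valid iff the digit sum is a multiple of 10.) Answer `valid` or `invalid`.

From the right, keep odd positions and double even positions (subtract 9 from any doubled value over 9):
  doubled (positions 2,4,...): 5 6 6 0 5 6 2 6 → sum 36
  kept (positions 1,3,...): 3 8 5 6 9 4 5 9 → sum 49
Total = 85.
85 mod 10 = 5, so the number is invalid.

invalid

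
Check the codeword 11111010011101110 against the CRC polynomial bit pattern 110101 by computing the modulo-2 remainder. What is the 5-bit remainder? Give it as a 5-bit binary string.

Modulo-2 division of 11111010011101110 by 110101:
  pos 0: 111110 XOR 110101 = 001011
  pos 2: 101110 XOR 110101 = 011011
  pos 3: 110110 XOR 110101 = 000011
  pos 7: 111110 XOR 110101 = 001011
  pos 9: 101111 XOR 110101 = 011010
  pos 10: 110101 XOR 110101 = 000000
Remainder = 00000 (zero — the frame passes the CRC check).

00000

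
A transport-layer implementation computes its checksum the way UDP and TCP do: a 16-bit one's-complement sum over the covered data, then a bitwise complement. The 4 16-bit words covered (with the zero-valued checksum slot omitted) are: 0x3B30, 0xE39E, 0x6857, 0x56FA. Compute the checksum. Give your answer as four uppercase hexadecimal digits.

21DF

One's-complement addition (fold any carry out of bit 15 back into bit 0):
  0x3B30 + 0xE39E = 0x11ECE → wrap carry → 0x1ECF
  0x1ECF + 0x6857 = 0x08726
  0x8726 + 0x56FA = 0x0DE20
One's-complement sum = 0xDE20.
Checksum = ~0xDE20 & 0xFFFF = 0x21DF.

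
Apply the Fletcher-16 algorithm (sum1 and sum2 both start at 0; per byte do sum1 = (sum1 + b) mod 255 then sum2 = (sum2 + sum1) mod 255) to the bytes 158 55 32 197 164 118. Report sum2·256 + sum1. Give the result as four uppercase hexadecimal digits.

5DD6

Running sums (mod 255):
  after byte 0 (158): sum1=158, sum2=158
  after byte 1 (55): sum1=213, sum2=116
  after byte 2 (32): sum1=245, sum2=106
  after byte 3 (197): sum1=187, sum2=38
  after byte 4 (164): sum1=96, sum2=134
  after byte 5 (118): sum1=214, sum2=93
Checksum = sum2·256 + sum1 = 93·256 + 214 = 24022 = 0x5DD6.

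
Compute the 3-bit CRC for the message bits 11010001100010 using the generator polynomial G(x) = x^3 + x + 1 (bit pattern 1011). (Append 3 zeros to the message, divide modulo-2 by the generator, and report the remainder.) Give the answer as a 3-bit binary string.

Append 3 zeros: 11010001100010000. Divide by 1011 (XOR where the leading bit is 1):
  pos 0: 1101 XOR 1011 = 0110
  pos 1: 1100 XOR 1011 = 0111
  pos 2: 1110 XOR 1011 = 0101
  pos 3: 1010 XOR 1011 = 0001
  pos 6: 1110 XOR 1011 = 0101
  pos 7: 1010 XOR 1011 = 0001
  pos 10: 1010 XOR 1011 = 0001
  pos 13: 1000 XOR 1011 = 0011
Remainder (last 3 bits) = 011. This is the CRC / FCS.

011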